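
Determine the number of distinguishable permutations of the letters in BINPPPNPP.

1512

Letter multiplicities in BINPPPNPP: B×1, I×1, N×2, P×5.
So there are 9! / (5!·2!) = 1512 distinguishable arrangements.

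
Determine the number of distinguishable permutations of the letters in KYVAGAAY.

3360

Letter multiplicities in KYVAGAAY: A×3, G×1, K×1, V×1, Y×2.
The number of distinct arrangements is 8!/(3!·2!) = 40320/12 = 3360.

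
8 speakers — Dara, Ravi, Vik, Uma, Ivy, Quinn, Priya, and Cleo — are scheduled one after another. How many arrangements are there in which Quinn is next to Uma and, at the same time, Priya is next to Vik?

Treat {Quinn,Uma} as one block (2 orders) and {Priya,Vik} as another (2 orders).
That leaves 6 units to arrange: 2 × 2 × 6! = 4 × 720 = 2880.

2880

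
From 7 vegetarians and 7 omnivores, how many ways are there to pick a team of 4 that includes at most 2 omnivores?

Split by how many omnivores are chosen (0 through 2).
Sum: C(7,0)·C(7,4) + C(7,1)·C(7,3) + C(7,2)·C(7,2) = 35 + 245 + 441 = 721.

721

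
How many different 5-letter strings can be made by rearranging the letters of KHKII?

KHKII has 5 letters with I appearing twice and K appearing twice.
Dividing 5! = 120 by 2!·2! = 4 for the repeated letters gives 30.

30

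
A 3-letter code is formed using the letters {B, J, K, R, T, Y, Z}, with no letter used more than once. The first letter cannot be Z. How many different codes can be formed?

The first letter has 7−1 = 6 choices (anything except Z).
The remaining 2 letters are filled from the other 6 symbols without repetition: 6 × 5 = 30.
Total: 6 × 30 = 180.

180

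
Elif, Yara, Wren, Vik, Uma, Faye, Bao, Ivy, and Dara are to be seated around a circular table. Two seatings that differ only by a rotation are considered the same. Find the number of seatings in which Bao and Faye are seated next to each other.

Glue Bao and Faye into a block (2 internal orders). Seating 8 units around a circle gives (7)! arrangements.
So 2 × (7)! = 2 × 5040 = 10080.

10080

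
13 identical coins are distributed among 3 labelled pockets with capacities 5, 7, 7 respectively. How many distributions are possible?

27

By stars and bars, unrestricted non-negative solutions to x_1+…+x_3 = 13 number C(13+2,2) = 105.
Subtract solutions that violate a single cap (substitute x_i' = x_i − (cap_i+1)): x_1 ≥ 6 gives C(9,2) = 36; x_2 ≥ 8 gives C(7,2) = 21; x_3 ≥ 8 gives C(7,2) = 21. Together 78.
No two caps can be exceeded simultaneously, so the pair terms are all 0.
By inclusion–exclusion the count is 105 − 78 + 0 = 27.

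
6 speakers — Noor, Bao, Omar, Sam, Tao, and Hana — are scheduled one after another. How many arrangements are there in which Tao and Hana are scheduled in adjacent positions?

Treat {Tao, Hana} as a single unit. There are 5 units to order, and the pair itself can be ordered 2 ways.
So the count is 2·(5)! = 240.

240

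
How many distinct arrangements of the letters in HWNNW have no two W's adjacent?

There are 5!/(2!·2!) = 30 arrangements of HWNNW in total.
Arrangements with the W's together: treat WW as one letter, giving (4)!/(2!) = 12.
Subtracting, 30 − 12 = 18 arrangements keep the W's apart.

18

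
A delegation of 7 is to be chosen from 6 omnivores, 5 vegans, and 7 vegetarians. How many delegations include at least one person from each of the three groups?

Total 7-person selections from all 18: C(18,7) = 31824.
Subtract selections that omit an entire group: no omnivores → C(12,7) = 792; no vegans → C(13,7) = 1716; no vegetarians → C(11,7) = 330.
Add back selections omitting two groups (i.e. drawn from a single group): C(6,7) + C(5,7) + C(7,7) = 1.
By inclusion–exclusion: 31824 − 2838 + 1 = 28987.

28987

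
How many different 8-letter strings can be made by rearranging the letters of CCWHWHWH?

The 8 letters of CCWHWHWH have repeats: C appearing twice, H appearing 3 times, and W appearing 3 times.
The number of distinct arrangements is 8!/(3!·3!·2!) = 40320/72 = 560.

560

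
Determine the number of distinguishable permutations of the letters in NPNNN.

Letter multiplicities in NPNNN: N×4, P×1.
Dividing 5! = 120 by 4! = 24 for the repeated letters gives 5.

5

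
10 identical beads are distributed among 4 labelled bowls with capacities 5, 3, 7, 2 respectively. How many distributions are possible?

62

Without the upper bounds there are C(13,3) = 286 ways to split 10 among 4 bowls.
Subtract solutions that violate a single cap (substitute x_i' = x_i − (cap_i+1)): x_1 ≥ 6 gives C(7,3) = 35; x_2 ≥ 4 gives C(9,3) = 84; x_3 ≥ 8 gives C(5,3) = 10; x_4 ≥ 3 gives C(10,3) = 120. Together 249.
Add back pairs where two caps are both exceeded: 1 + 0 + 4 + 0 + 20 + 0 = 25.
By inclusion–exclusion the count is 286 − 249 + 25 = 62.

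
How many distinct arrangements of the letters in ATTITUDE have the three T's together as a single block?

Treat the 3 copies of T as a single block. The multiset to arrange is then {TTT, A, D, E, I, U}, 6 items in all.
All 6 items are distinct, so there are (6)! = 720 arrangements.

720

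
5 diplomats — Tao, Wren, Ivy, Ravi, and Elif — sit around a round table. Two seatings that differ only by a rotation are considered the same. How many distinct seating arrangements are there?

24

Around a circle, 5 distinct people have 5!/5 = (4)! = 24 rotationally distinct seatings.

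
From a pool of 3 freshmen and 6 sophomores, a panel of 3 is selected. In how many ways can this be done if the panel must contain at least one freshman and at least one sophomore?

63

Total 3-person selections from all 9: C(9,3) = 84.
Selections missing a whole group: no freshmen → C(6,3) = 20; no sophomores → C(3,3) = 1.
Both groups omitted at once is impossible, so 84 − 21 = 63.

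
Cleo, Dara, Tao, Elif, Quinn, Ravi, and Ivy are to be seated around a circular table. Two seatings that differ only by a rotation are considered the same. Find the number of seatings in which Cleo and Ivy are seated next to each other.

240

Treat {Cleo, Ivy} as one unit (2 internal orders) and seat the resulting 6 units around the table: (5)! circular arrangements.
So 2 × (5)! = 2 × 120 = 240.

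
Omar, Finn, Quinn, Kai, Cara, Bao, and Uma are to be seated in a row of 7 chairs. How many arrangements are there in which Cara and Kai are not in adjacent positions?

Of the 7! = 5040 arrangements, those with Cara and Kai adjacent number 2 × 6! = 1440 (treat the pair as a block with 2 internal orders).
Complementary counting: 5040 − 1440 = 3600.

3600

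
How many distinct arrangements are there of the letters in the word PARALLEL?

3360

Letter multiplicities in PARALLEL: A×2, E×1, L×3, P×1, R×1.
The number of distinct arrangements is 8!/(3!·2!) = 40320/12 = 3360.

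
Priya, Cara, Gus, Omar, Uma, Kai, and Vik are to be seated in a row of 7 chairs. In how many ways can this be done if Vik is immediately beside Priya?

Treat {Vik, Priya} as a single unit. There are 6 units to order, and the pair itself can be ordered 2 ways.
So the count is 2·(6)! = 1440.

1440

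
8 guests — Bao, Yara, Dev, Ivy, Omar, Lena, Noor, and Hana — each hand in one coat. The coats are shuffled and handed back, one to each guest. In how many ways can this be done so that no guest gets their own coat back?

14833

This is the derangement count D_8: permutations of 8 items with no fixed point.
By inclusion–exclusion this is Σ_{j=0}^{8} (−1)^j C(8,j)·(8−j)!.
Computing: 40320 − 40320 + 20160 − 6720 + 1680 − 336 + 56 − 8 + 1 = 14833.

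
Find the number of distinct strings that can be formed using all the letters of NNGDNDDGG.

NNGDNDDGG has 9 letters with D appearing 3 times, G appearing 3 times, and N appearing 3 times.
So there are 9! / (3!·3!·3!) = 1680 distinguishable arrangements.

1680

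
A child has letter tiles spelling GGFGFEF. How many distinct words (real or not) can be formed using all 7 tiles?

140

Letter multiplicities in GGFGFEF: E×1, F×3, G×3.
Dividing 7! = 5040 by 3!·3! = 36 for the repeated letters gives 140.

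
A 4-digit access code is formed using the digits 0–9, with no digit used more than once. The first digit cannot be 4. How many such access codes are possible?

4536

The first digit has 10−1 = 9 choices (anything except 4).
The remaining 3 digits are filled from the other 9 symbols without repetition: 9 × 8 × 7 = 504.
Total: 9 × 504 = 4536.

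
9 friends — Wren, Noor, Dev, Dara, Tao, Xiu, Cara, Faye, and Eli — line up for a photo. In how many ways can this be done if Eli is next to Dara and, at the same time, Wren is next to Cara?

20160

Treat {Eli,Dara} as one block (2 orders) and {Wren,Cara} as another (2 orders).
That leaves 7 units to arrange: 2 × 2 × 7! = 4 × 5040 = 20160.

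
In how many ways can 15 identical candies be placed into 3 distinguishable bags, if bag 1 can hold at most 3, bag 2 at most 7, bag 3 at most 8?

By stars and bars, unrestricted non-negative solutions to x_1+…+x_3 = 15 number C(15+2,2) = 136.
Subtract solutions that violate a single cap (substitute x_i' = x_i − (cap_i+1)): x_1 ≥ 4 gives C(13,2) = 78; x_2 ≥ 8 gives C(9,2) = 36; x_3 ≥ 9 gives C(8,2) = 28. Together 142.
Add back pairs where two caps are both exceeded: 10 + 6 + 0 = 16.
By inclusion–exclusion the count is 136 − 142 + 16 = 10.

10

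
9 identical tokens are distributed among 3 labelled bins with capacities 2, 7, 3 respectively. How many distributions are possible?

9

Ignoring the caps, the number of non-negative solutions to x_1+…+x_3 = 9 is C(11,2) = 55.
Subtract solutions that violate a single cap (substitute x_i' = x_i − (cap_i+1)): x_1 ≥ 3 gives C(8,2) = 28; x_2 ≥ 8 gives C(3,2) = 3; x_3 ≥ 4 gives C(7,2) = 21. Together 52.
Add back pairs where two caps are both exceeded: 0 + 6 + 0 = 6.
By inclusion–exclusion the count is 55 − 52 + 6 = 9.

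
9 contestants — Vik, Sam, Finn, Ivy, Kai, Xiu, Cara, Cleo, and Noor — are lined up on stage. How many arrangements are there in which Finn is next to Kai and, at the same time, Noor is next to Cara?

20160

Treat {Finn,Kai} as one block (2 orders) and {Noor,Cara} as another (2 orders).
That leaves 7 units to arrange: 2 × 2 × 7! = 4 × 5040 = 20160.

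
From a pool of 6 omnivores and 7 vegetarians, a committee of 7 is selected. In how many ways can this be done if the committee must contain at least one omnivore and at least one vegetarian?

1715

Unrestricted: C(13,7) = 1716 ways to pick any 7 of the 13.
Selections missing a whole group: no omnivores → C(7,7) = 1; no vegetarians → C(6,7) = 0.
Both groups omitted at once is impossible, so 1716 − 1 = 1715.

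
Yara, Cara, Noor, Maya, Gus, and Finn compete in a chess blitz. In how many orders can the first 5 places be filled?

720

This is an ordered selection of 5 from 6: P(6,5).
That gives 6 × 5 × 4 × 3 × 2 = 720.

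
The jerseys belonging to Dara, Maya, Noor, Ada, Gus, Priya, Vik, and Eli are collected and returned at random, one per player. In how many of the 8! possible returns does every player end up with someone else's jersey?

14833

Let Aᵢ be the assignments in which player i gets their old jersey. We want the size of the complement of A₁∪…∪A_8.
By inclusion–exclusion this is Σ_{j=0}^{8} (−1)^j C(8,j)·(8−j)!.
Computing: 40320 − 40320 + 20160 − 6720 + 1680 − 336 + 56 − 8 + 1 = 14833.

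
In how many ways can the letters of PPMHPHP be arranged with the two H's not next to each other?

Total arrangements of PPMHPHP: 7!/(4!·2!) = 105.
Arrangements with the H's together: treat HH as one letter, giving (6)!/(4!) = 30.
Subtracting, 105 − 30 = 75 arrangements keep the H's apart.

75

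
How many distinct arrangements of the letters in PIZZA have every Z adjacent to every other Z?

Treat the 2 copies of Z as a single block. The multiset to arrange is then {ZZ, A, I, P}, 4 items in all.
All 4 items are distinct, so there are (4)! = 24 arrangements.

24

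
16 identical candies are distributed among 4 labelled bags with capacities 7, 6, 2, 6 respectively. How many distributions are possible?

By stars and bars, unrestricted non-negative solutions to x_1+…+x_4 = 16 number C(16+3,3) = 969.
Subtract solutions that violate a single cap (substitute x_i' = x_i − (cap_i+1)): x_1 ≥ 8 gives C(11,3) = 165; x_2 ≥ 7 gives C(12,3) = 220; x_3 ≥ 3 gives C(16,3) = 560; x_4 ≥ 7 gives C(12,3) = 220. Together 1165.
Add back pairs where two caps are both exceeded: 4 + 56 + 4 + 84 + 10 + 84 = 242.
By inclusion–exclusion the count is 969 − 1165 + 242 = 46.

46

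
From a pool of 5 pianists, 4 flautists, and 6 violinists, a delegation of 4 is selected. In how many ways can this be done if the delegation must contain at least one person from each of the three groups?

720

With no constraint there are C(15,4) = 1365 possible selections.
Subtract selections that omit an entire group: no pianists → C(10,4) = 210; no flautists → C(11,4) = 330; no violinists → C(9,4) = 126.
Add back selections omitting two groups (i.e. drawn from a single group): C(5,4) + C(4,4) + C(6,4) = 21.
By inclusion–exclusion: 1365 − 666 + 21 = 720.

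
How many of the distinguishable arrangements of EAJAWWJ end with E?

Fix E in the last position and arrange the remaining 6 letters.
Those 6 letters have A appearing twice, J appearing twice, and W appearing twice, giving (6)!/(2!·2!·2!) = 90.

90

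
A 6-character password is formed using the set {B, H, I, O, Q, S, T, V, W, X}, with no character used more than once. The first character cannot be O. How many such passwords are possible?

136080

The first character has 10−1 = 9 choices (anything except O).
The remaining 5 characters are filled from the other 9 symbols without repetition: 9 × 8 × 7 × 6 × 5 = 15120.
Total: 9 × 15120 = 136080.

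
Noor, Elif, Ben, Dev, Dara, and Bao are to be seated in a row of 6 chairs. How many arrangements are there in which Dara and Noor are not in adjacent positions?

There are 6! = 720 arrangements in all. If Dara and Noor are adjacent, merging them into one block gives 2·(5)! = 240 arrangements.
Complementary counting: 720 − 240 = 480.

480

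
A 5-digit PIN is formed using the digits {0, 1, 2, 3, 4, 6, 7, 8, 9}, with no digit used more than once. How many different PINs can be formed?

This is a permutation of 5 out of 9: P(9,5) = 9!/4!.
That product is 9 × 8 × 7 × 6 × 5 = 15120.

15120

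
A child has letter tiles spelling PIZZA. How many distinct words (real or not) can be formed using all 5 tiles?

The 5 letters of PIZZA have repeats: Z appearing twice.
So there are 5! / (2!) = 60 distinguishable arrangements.

60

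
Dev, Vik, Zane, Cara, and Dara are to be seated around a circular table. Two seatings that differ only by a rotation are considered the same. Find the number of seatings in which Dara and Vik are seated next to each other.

12

Glue Dara and Vik into a block (2 internal orders). Seating 4 units around a circle gives (3)! arrangements.
So 2 × (3)! = 2 × 6 = 12.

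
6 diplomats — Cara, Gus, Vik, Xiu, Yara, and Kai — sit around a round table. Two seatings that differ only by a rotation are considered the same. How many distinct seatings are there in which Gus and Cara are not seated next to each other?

72

All circular seatings of 6 people number (5)! = 120.
Those with Gus next to Cara: fuse the pair into one unit and seat 5 units around a circle — 2·(4)! = 48.
Subtracting, 120 − 48 = 72.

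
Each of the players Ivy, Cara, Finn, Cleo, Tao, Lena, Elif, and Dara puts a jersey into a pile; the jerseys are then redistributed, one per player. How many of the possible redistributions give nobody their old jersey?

Count assignments avoiding every fixed point. For any j of the 8 players fixed to their old jersey, the other 8−j can be arranged in (8−j)! ways.
By inclusion–exclusion this is Σ_{j=0}^{8} (−1)^j C(8,j)·(8−j)!.
Computing: 40320 − 40320 + 20160 − 6720 + 1680 − 336 + 56 − 8 + 1 = 14833.

14833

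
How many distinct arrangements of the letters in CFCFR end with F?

With the last slot taken by F, it remains to arrange the other 4 letters (CCFR).
Those 4 letters have C appearing twice, giving (4)!/(2!) = 12.

12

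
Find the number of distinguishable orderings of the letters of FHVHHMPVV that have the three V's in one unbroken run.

840

Treat the 3 copies of V as a single block. The multiset to arrange is then {VVV, F, H, H, H, M, P}, 7 items in all.
That gives (7)!/(3!) = 840 arrangements.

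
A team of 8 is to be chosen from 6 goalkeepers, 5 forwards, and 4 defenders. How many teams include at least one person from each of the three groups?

Unrestricted: C(15,8) = 6435 ways to pick any 8 of the 15.
Subtract selections that omit an entire group: no goalkeepers → C(9,8) = 9; no forwards → C(10,8) = 45; no defenders → C(11,8) = 165.
Add back selections omitting two groups (i.e. drawn from a single group): C(6,8) + C(5,8) + C(4,8) = 0.
By inclusion–exclusion: 6435 − 219 + 0 = 6216.

6216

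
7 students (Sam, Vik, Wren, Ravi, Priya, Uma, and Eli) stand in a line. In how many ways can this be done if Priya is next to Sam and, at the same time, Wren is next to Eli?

480

Treat {Priya,Sam} as one block (2 orders) and {Wren,Eli} as another (2 orders).
That leaves 5 units to arrange: 2 × 2 × 5! = 4 × 120 = 480.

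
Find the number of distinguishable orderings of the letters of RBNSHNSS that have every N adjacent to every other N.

Treat the 2 copies of N as a single block. The multiset to arrange is then {NN, B, H, R, S, S, S}, 7 items in all.
That gives (7)!/(3!) = 840 arrangements.

840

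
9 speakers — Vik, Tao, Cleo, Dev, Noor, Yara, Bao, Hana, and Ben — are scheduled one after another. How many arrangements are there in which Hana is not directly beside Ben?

There are 9! = 362880 arrangements in all. If Hana and Ben are adjacent, merging them into one block gives 2·(8)! = 80640 arrangements.
So 362880 − 80640 = 282240 arrangements keep them apart.

282240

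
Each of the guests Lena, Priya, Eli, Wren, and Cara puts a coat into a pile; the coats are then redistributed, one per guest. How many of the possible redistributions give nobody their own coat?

Let Aᵢ be the assignments in which guest i gets their own coat. We want the size of the complement of A₁∪…∪A_5.
By inclusion–exclusion this is Σ_{j=0}^{5} (−1)^j C(5,j)·(5−j)!.
Computing: 120 − 120 + 60 − 20 + 5 − 1 = 44.

44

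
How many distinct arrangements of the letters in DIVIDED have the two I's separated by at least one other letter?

300

There are 7!/(3!·2!) = 420 arrangements of DIVIDED in total.
Arrangements with the I's together: treat II as one letter, giving (6)!/(3!) = 120.
Hence 420 − 120 = 300.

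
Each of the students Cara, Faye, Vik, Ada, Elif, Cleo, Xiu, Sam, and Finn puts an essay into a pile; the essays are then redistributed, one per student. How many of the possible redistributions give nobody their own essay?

Let Aᵢ be the assignments in which student i gets their own essay. We want the size of the complement of A₁∪…∪A_9.
By inclusion–exclusion this is Σ_{j=0}^{9} (−1)^j C(9,j)·(9−j)!.
Computing: 362880 − 362880 + 181440 − 60480 + 15120 − 3024 + 504 − 72 + 9 − 1 = 133496.

133496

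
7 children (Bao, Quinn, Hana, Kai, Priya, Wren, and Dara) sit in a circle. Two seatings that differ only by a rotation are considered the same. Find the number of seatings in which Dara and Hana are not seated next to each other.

480

All circular seatings of 7 people number (6)! = 720.
Seatings with Dara beside Hana: treat them as a block with 2 internal orders, giving 2 × (5)! = 240.
Subtracting, 720 − 240 = 480.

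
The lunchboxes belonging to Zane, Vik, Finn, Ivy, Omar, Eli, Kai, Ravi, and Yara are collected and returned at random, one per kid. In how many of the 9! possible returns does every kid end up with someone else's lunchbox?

Let Aᵢ be the assignments in which kid i gets their own lunchbox. We want the size of the complement of A₁∪…∪A_9.
By inclusion–exclusion this is Σ_{j=0}^{9} (−1)^j C(9,j)·(9−j)!.
Computing: 362880 − 362880 + 181440 − 60480 + 15120 − 3024 + 504 − 72 + 9 − 1 = 133496.

133496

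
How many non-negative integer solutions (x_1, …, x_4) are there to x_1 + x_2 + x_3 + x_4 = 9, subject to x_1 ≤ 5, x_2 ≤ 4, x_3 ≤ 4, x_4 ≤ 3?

76

By stars and bars, unrestricted non-negative solutions to x_1+…+x_4 = 9 number C(9+3,3) = 220.
Subtract solutions that violate a single cap (substitute x_i' = x_i − (cap_i+1)): x_1 ≥ 6 gives C(6,3) = 20; x_2 ≥ 5 gives C(7,3) = 35; x_3 ≥ 5 gives C(7,3) = 35; x_4 ≥ 4 gives C(8,3) = 56. Together 146.
Add back pairs where two caps are both exceeded: 0 + 0 + 0 + 0 + 1 + 1 = 2.
By inclusion–exclusion the count is 220 − 146 + 2 = 76.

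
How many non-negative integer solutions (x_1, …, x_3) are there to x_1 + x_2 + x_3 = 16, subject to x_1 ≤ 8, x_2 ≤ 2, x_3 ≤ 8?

6

Ignoring the caps, the number of non-negative solutions to x_1+…+x_3 = 16 is C(18,2) = 153.
Subtract solutions that violate a single cap (substitute x_i' = x_i − (cap_i+1)): x_1 ≥ 9 gives C(9,2) = 36; x_2 ≥ 3 gives C(15,2) = 105; x_3 ≥ 9 gives C(9,2) = 36. Together 177.
Add back pairs where two caps are both exceeded: 15 + 0 + 15 = 30.
By inclusion–exclusion the count is 153 − 177 + 30 = 6.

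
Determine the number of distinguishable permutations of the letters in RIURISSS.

1680

The 8 letters of RIURISSS have repeats: I appearing twice, R appearing twice, and S appearing 3 times.
The number of distinct arrangements is 8!/(3!·2!·2!) = 40320/24 = 1680.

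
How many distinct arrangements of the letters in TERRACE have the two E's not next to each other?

Total arrangements of TERRACE: 7!/(2!·2!) = 1260.
If the two E's are adjacent, glue them into one block, leaving 6 items to arrange: (6)!/(2!) = 360 ways.
Hence 1260 − 360 = 900.

900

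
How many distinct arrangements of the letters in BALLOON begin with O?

360

With the first slot taken by O, it remains to arrange the other 6 letters (BALLON).
Those 6 letters have L appearing twice, giving (6)!/(2!) = 360.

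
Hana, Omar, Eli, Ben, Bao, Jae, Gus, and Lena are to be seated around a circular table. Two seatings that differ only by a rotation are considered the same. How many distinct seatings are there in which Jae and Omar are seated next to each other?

1440

Treat {Jae, Omar} as one unit (2 internal orders) and seat the resulting 7 units around the table: (6)! circular arrangements.
So 2 × (6)! = 2 × 720 = 1440.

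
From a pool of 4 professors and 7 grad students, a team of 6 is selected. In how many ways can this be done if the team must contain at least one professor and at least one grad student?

With no constraint there are C(11,6) = 462 possible selections.
Selections missing a whole group: no professors → C(7,6) = 7; no grad students → C(4,6) = 0.
Both groups omitted at once is impossible, so 462 − 7 = 455.

455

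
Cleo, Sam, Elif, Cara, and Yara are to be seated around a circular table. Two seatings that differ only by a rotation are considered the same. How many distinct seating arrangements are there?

Around a circle, 5 distinct people have 5!/5 = (4)! = 24 rotationally distinct seatings.

24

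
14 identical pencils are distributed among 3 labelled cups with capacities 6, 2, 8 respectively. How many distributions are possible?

Ignoring the caps, the number of non-negative solutions to x_1+…+x_3 = 14 is C(16,2) = 120.
Subtract solutions that violate a single cap (substitute x_i' = x_i − (cap_i+1)): x_1 ≥ 7 gives C(9,2) = 36; x_2 ≥ 3 gives C(13,2) = 78; x_3 ≥ 9 gives C(7,2) = 21. Together 135.
Add back pairs where two caps are both exceeded: 15 + 0 + 6 = 21.
By inclusion–exclusion the count is 120 − 135 + 21 = 6.

6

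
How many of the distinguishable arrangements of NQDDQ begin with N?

Fix N in the first position and arrange the remaining 4 letters.
Those 4 letters have D appearing twice and Q appearing twice, giving (4)!/(2!·2!) = 6.

6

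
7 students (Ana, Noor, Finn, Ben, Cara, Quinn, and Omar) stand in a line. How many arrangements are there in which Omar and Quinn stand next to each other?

1440

Glue Omar and Quinn into one block (2 internal orders), leaving 6 units to arrange in a row.
So the count is 2·(6)! = 1440.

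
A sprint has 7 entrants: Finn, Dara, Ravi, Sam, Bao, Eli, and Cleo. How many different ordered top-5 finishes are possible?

2520

There are 7 choices for 1st place, 6 for 2nd, and so on down to 3 for position 5.
That gives 7 × 6 × 5 × 4 × 3 = 2520.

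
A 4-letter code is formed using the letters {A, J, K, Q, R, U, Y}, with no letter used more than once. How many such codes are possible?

Choose and order 4 of the 7 symbols: the first letter has 7 options, the next 6, then 5, 4.
7 × 6 × 5 × 4 = 840.

840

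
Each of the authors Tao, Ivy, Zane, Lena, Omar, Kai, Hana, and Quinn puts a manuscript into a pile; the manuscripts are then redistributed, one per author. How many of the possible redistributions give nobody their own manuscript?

Let Aᵢ be the assignments in which author i gets their own manuscript. We want the size of the complement of A₁∪…∪A_8.
By inclusion–exclusion this is Σ_{j=0}^{8} (−1)^j C(8,j)·(8−j)!.
Computing: 40320 − 40320 + 20160 − 6720 + 1680 − 336 + 56 − 8 + 1 = 14833.

14833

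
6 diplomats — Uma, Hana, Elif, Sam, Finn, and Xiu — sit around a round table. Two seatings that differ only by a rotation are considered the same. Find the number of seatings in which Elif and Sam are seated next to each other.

48

Treat {Elif, Sam} as one unit (2 internal orders) and seat the resulting 5 units around the table: (4)! circular arrangements.
So 2 × (4)! = 2 × 24 = 48.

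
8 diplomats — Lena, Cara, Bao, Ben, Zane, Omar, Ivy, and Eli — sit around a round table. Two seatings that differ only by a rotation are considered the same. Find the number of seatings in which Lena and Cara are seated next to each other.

Treat {Lena, Cara} as one unit (2 internal orders) and seat the resulting 7 units around the table: (6)! circular arrangements.
So 2 × (6)! = 2 × 720 = 1440.

1440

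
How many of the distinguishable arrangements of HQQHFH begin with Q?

With the first slot taken by Q, it remains to arrange the other 5 letters (HQHFH).
Those 5 letters have H appearing 3 times, giving (5)!/(3!) = 20.

20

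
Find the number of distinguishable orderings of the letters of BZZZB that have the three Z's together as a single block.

Treat the 3 copies of Z as a single block. The multiset to arrange is then {ZZZ, B, B}, 3 items in all.
That gives (3)!/(2!) = 3 arrangements.

3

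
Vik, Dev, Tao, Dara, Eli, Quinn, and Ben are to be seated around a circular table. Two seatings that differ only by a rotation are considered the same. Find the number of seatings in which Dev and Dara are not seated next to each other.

480

Without the restriction there are (6)! = 720 seatings.
Seatings with Dev beside Dara: treat them as a block with 2 internal orders, giving 2 × (5)! = 240.
Subtracting, 720 − 240 = 480.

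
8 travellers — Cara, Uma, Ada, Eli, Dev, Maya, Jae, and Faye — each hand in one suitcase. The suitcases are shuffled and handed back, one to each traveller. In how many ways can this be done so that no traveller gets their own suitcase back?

Let Aᵢ be the assignments in which traveller i gets their own suitcase. We want the size of the complement of A₁∪…∪A_8.
By inclusion–exclusion this is Σ_{j=0}^{8} (−1)^j C(8,j)·(8−j)!.
Computing: 40320 − 40320 + 20160 − 6720 + 1680 − 336 + 56 − 8 + 1 = 14833.

14833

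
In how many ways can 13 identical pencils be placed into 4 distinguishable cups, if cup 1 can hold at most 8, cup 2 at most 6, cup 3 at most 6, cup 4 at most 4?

By stars and bars, unrestricted non-negative solutions to x_1+…+x_4 = 13 number C(13+3,3) = 560.
Subtract solutions that violate a single cap (substitute x_i' = x_i − (cap_i+1)): x_1 ≥ 9 gives C(7,3) = 35; x_2 ≥ 7 gives C(9,3) = 84; x_3 ≥ 7 gives C(9,3) = 84; x_4 ≥ 5 gives C(11,3) = 165. Together 368.
Add back pairs where two caps are both exceeded: 0 + 0 + 0 + 0 + 4 + 4 = 8.
By inclusion–exclusion the count is 560 − 368 + 8 = 200.

200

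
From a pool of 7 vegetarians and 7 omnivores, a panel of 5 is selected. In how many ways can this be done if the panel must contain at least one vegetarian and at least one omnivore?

1960

Total 5-person selections from all 14: C(14,5) = 2002.
Subtract selections that omit an entire group: no vegetarians → C(7,5) = 21; no omnivores → C(7,5) = 21.
Both groups omitted at once is impossible, so 2002 − 42 = 1960.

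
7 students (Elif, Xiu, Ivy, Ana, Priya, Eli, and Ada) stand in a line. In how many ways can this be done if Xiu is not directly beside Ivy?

3600

Of the 7! = 5040 arrangements, those with Xiu and Ivy adjacent number 2 × 6! = 1440 (treat the pair as a block with 2 internal orders).
So 5040 − 1440 = 3600 arrangements keep them apart.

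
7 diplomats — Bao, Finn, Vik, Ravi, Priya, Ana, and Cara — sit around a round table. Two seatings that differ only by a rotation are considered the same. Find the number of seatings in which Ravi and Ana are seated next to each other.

Treat {Ravi, Ana} as one unit (2 internal orders) and seat the resulting 6 units around the table: (5)! circular arrangements.
So 2 × (5)! = 2 × 120 = 240.

240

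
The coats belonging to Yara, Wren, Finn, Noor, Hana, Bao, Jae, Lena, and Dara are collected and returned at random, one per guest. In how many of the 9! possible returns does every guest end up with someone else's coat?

Let Aᵢ be the assignments in which guest i gets their own coat. We want the size of the complement of A₁∪…∪A_9.
By inclusion–exclusion this is Σ_{j=0}^{9} (−1)^j C(9,j)·(9−j)!.
Computing: 362880 − 362880 + 181440 − 60480 + 15120 − 3024 + 504 − 72 + 9 − 1 = 133496.

133496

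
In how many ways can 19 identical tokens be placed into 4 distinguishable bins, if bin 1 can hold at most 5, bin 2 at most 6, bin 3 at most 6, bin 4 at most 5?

By stars and bars, unrestricted non-negative solutions to x_1+…+x_4 = 19 number C(19+3,3) = 1540.
Subtract solutions that violate a single cap (substitute x_i' = x_i − (cap_i+1)): x_1 ≥ 6 gives C(16,3) = 560; x_2 ≥ 7 gives C(15,3) = 455; x_3 ≥ 7 gives C(15,3) = 455; x_4 ≥ 6 gives C(16,3) = 560. Together 2030.
Add back pairs where two caps are both exceeded: 84 + 84 + 120 + 56 + 84 + 84 = 512.
Subtract triples: 0 + 1 + 1 + 0 = 2.
By inclusion–exclusion the count is 1540 − 2030 + 512 − 2 = 20.

20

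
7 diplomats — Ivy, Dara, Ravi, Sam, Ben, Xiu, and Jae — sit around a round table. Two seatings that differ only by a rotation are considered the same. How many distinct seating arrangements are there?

Seat Ivy anywhere (absorbing the rotational symmetry), then permute the other 6: (6)! = 720.

720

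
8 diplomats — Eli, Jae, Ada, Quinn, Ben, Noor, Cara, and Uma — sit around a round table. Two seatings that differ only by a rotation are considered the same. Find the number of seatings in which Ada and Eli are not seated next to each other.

3600

Without the restriction there are (7)! = 5040 seatings.
Seatings with Ada beside Eli: treat them as a block with 2 internal orders, giving 2 × (6)! = 1440.
Subtracting, 5040 − 1440 = 3600.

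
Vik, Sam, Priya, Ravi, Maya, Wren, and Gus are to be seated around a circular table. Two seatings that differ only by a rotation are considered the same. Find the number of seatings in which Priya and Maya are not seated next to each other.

Without the restriction there are (6)! = 720 seatings.
Seatings with Priya beside Maya: treat them as a block with 2 internal orders, giving 2 × (5)! = 240.
Subtracting, 720 − 240 = 480.

480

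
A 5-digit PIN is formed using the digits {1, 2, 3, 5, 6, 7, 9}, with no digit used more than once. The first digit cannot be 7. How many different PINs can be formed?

2160

The first digit has 7−1 = 6 choices (anything except 7).
The remaining 4 digits are filled from the other 6 symbols without repetition: 6 × 5 × 4 × 3 = 360.
Total: 6 × 360 = 2160.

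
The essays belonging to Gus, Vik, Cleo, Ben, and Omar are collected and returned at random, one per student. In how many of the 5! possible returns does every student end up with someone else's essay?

44

Count assignments avoiding every fixed point. For any j of the 5 students fixed to their own essay, the other 5−j can be arranged in (5−j)! ways.
By inclusion–exclusion this is Σ_{j=0}^{5} (−1)^j C(5,j)·(5−j)!.
Computing: 120 − 120 + 60 − 20 + 5 − 1 = 44.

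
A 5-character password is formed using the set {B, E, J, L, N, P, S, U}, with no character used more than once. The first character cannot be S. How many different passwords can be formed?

5880

The first character has 8−1 = 7 choices (anything except S).
The remaining 4 characters are filled from the other 7 symbols without repetition: 7 × 6 × 5 × 4 = 840.
Total: 7 × 840 = 5880.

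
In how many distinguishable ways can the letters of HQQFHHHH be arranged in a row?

Letter multiplicities in HQQFHHHH: F×1, H×5, Q×2.
Dividing 8! = 40320 by 5!·2! = 240 for the repeated letters gives 168.

168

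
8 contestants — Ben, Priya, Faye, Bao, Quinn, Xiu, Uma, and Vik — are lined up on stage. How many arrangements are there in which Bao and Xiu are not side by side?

There are 8! = 40320 arrangements in all. If Bao and Xiu are adjacent, merging them into one block gives 2·(7)! = 10080 arrangements.
Complementary counting: 40320 − 10080 = 30240.

30240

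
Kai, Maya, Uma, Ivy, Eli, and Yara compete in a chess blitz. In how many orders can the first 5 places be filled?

This is an ordered selection of 5 from 6: P(6,5).
That gives 6 × 5 × 4 × 3 × 2 = 720.

720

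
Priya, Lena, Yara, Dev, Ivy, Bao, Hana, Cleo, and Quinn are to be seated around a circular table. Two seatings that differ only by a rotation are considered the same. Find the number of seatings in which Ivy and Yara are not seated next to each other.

30240

All circular seatings of 9 people number (8)! = 40320.
Seatings with Ivy beside Yara: treat them as a block with 2 internal orders, giving 2 × (7)! = 10080.
Subtracting, 40320 − 10080 = 30240.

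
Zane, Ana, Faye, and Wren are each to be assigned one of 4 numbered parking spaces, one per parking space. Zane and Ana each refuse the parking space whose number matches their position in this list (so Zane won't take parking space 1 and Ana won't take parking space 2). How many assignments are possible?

Let Aᵢ (for i ∈ {1, 2}) be the placements that put person i in their forbidden parking space. Any j of these fix j positions, leaving (4−j)! ways to fill the rest, and there are C(2,j) ways to pick which j.
By inclusion–exclusion, the number of valid placements is Σ_{j=0}^{2} (−1)^j C(2,j)·(4−j)!.
Computing: 24 − 12 + 2 = 14.

14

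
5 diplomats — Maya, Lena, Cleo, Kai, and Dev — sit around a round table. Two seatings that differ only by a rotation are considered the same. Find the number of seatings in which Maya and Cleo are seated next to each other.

12

Treat {Maya, Cleo} as one unit (2 internal orders) and seat the resulting 4 units around the table: (3)! circular arrangements.
So 2 × (3)! = 2 × 6 = 12.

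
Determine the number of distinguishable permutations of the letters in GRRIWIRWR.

3780

GRRIWIRWR has 9 letters with I appearing twice, R appearing 4 times, and W appearing twice.
The number of distinct arrangements is 9!/(4!·2!·2!) = 362880/96 = 3780.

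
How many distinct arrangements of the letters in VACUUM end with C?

60

With the last slot taken by C, it remains to arrange the other 5 letters (VAUUM).
Those 5 letters have U appearing twice, giving (5)!/(2!) = 60.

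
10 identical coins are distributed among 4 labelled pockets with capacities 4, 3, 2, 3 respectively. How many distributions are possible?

Ignoring the caps, the number of non-negative solutions to x_1+…+x_4 = 10 is C(13,3) = 286.
Subtract solutions that violate a single cap (substitute x_i' = x_i − (cap_i+1)): x_1 ≥ 5 gives C(8,3) = 56; x_2 ≥ 4 gives C(9,3) = 84; x_3 ≥ 3 gives C(10,3) = 120; x_4 ≥ 4 gives C(9,3) = 84. Together 344.
Add back pairs where two caps are both exceeded: 4 + 10 + 4 + 20 + 10 + 20 = 68.
By inclusion–exclusion the count is 286 − 344 + 68 = 10.

10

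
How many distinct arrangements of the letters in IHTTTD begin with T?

Fix T in the first position and arrange the remaining 5 letters.
Those 5 letters have T appearing twice, giving (5)!/(2!) = 60.

60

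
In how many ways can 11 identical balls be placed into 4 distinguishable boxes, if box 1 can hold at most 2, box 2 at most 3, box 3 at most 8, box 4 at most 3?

Without the upper bounds there are C(14,3) = 364 ways to split 11 among 4 boxes.
Subtract solutions that violate a single cap (substitute x_i' = x_i − (cap_i+1)): x_1 ≥ 3 gives C(11,3) = 165; x_2 ≥ 4 gives C(10,3) = 120; x_3 ≥ 9 gives C(5,3) = 10; x_4 ≥ 4 gives C(10,3) = 120. Together 415.
Add back pairs where two caps are both exceeded: 35 + 0 + 35 + 0 + 20 + 0 = 90.
Subtract triples: 0 + 1 + 0 + 0 = 1.
By inclusion–exclusion the count is 364 − 415 + 90 − 1 = 38.

38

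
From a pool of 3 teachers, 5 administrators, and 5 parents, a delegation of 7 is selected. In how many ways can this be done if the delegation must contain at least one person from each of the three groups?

1580

Unrestricted: C(13,7) = 1716 ways to pick any 7 of the 13.
Subtract selections that omit an entire group: no teachers → C(10,7) = 120; no administrators → C(8,7) = 8; no parents → C(8,7) = 8.
Add back selections omitting two groups (i.e. drawn from a single group): C(3,7) + C(5,7) + C(5,7) = 0.
By inclusion–exclusion: 1716 − 136 + 0 = 1580.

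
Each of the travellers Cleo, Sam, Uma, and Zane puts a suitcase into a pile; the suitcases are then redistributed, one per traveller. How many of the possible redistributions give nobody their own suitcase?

9

Let Aᵢ be the assignments in which traveller i gets their own suitcase. We want the size of the complement of A₁∪…∪A_4.
By inclusion–exclusion this is Σ_{j=0}^{4} (−1)^j C(4,j)·(4−j)!.
Computing: 24 − 24 + 12 − 4 + 1 = 9.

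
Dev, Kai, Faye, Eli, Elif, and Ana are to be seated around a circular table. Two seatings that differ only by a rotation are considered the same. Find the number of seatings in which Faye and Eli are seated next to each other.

Glue Faye and Eli into a block (2 internal orders). Seating 5 units around a circle gives (4)! arrangements.
So 2 × (4)! = 2 × 24 = 48.

48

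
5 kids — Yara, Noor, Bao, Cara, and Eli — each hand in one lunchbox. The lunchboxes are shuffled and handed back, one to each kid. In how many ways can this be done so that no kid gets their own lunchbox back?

44

Count assignments avoiding every fixed point. For any j of the 5 kids fixed to their own lunchbox, the other 5−j can be arranged in (5−j)! ways.
By inclusion–exclusion this is Σ_{j=0}^{5} (−1)^j C(5,j)·(5−j)!.
Computing: 120 − 120 + 60 − 20 + 5 − 1 = 44.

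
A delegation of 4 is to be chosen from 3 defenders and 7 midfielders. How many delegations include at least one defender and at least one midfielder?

With no constraint there are C(10,4) = 210 possible selections.
Subtract selections that omit an entire group: no defenders → C(7,4) = 35; no midfielders → C(3,4) = 0.
Both groups omitted at once is impossible, so 210 − 35 = 175.

175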